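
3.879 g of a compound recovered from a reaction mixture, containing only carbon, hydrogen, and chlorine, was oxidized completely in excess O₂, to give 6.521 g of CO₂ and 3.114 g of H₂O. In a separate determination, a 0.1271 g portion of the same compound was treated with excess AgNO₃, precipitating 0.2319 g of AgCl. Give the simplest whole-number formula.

mol C = 6.521 g CO₂ ÷ 44.009 g/mol = 0.14817 mol
mol H = 2 × 3.114 g H₂O ÷ 18.015 g/mol = 0.34571 mol
From the AgCl data: mol Cl per gram of compound = (0.2319 ÷ 143.318) ÷ 0.1271 = 0.012731 mol/g, so in the 3.879 g combustion sample mol Cl = 0.049383 mol
Divide by the smallest (0.049383 mol): C 3.001, H 7.001, Cl 1.000

C3H7Cl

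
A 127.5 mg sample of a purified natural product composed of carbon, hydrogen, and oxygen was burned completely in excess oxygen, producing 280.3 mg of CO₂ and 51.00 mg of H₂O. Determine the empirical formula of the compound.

mol C = 0.2803 g CO₂ ÷ 44.009 g/mol = 0.0063692 mol
mol H = 2 × 0.05100 g H₂O ÷ 18.015 g/mol = 0.0056619 mol
mass O = 0.1275 − (0.076500 + 0.0057072) = 0.045293 g → mol O = 0.045293 ÷ 15.999 = 0.0028310 mol
Divide by the smallest (0.0028310 mol): C 2.250, H 2.000, O 1.000
Multiplying each by 4 gives whole numbers: C 9.00, H 8.00, O 4.00

C9H8O4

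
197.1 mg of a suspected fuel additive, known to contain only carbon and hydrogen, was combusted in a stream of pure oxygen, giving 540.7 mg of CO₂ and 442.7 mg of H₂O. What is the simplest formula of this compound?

mol C = 0.5407 g CO₂ ÷ 44.009 g/mol = 0.012286 mol
mol H = 2 × 0.4427 g H₂O ÷ 18.015 g/mol = 0.049148 mol
Divide by the smallest (0.012286 mol): C 1.000, H 4.000

CH4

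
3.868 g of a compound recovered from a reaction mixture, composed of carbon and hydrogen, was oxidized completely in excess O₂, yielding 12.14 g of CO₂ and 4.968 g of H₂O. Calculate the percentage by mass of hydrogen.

mol C = 12.14 g CO₂ ÷ 44.009 g/mol = 0.27585 mol
mol H = 2 × 4.968 g H₂O ÷ 18.015 g/mol = 0.55154 mol
mass % H = 0.55595 g ÷ 3.868 g × 100%

14.37%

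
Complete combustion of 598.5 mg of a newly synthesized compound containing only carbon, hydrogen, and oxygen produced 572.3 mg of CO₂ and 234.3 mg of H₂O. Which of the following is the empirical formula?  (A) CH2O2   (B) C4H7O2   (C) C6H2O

(A) CH2O2

mol C = 0.5723 g CO₂ ÷ 44.009 g/mol = 0.013004 mol
mol H = 2 × 0.2343 g H₂O ÷ 18.015 g/mol = 0.026012 mol
mass O = 0.5985 − (0.15619 + 0.026220) = 0.41609 g → mol O = 0.41609 ÷ 15.999 = 0.026007 mol
Divide by the smallest (0.013004 mol): C 1.000, H 2.000, O 2.000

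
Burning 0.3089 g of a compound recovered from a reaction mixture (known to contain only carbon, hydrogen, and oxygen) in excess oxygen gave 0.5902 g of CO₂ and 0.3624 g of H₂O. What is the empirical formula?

mol C = 0.5902 g CO₂ ÷ 44.009 g/mol = 0.013411 mol
mol H = 2 × 0.3624 g H₂O ÷ 18.015 g/mol = 0.040233 mol
mass O = 0.3089 − (0.16108 + 0.040555) = 0.10727 g → mol O = 0.10727 ÷ 15.999 = 0.0067046 mol
Divide by the smallest (0.0067046 mol): C 2.000, H 6.001, O 1.000

C2H6O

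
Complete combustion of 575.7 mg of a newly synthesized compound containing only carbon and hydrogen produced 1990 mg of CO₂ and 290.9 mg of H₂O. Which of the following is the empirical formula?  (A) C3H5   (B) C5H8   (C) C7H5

mol C = 1.990 g CO₂ ÷ 44.009 g/mol = 0.045218 mol
mol H = 2 × 0.2909 g H₂O ÷ 18.015 g/mol = 0.032295 mol
Divide by the smallest (0.032295 mol): C 1.400, H 1.000
Multiplying each by 5 gives whole numbers: C 7.00, H 5.00

(C) C7H5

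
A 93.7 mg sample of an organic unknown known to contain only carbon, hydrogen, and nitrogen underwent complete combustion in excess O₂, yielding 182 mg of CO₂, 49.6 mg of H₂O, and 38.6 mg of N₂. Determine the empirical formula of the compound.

mol C = 0.182 g CO₂ ÷ 44.009 g/mol = 0.004136 mol
mol H = 2 × 0.0496 g H₂O ÷ 18.015 g/mol = 0.005507 mol
mol N = 2 × 0.0386 g N₂ ÷ 28.014 g/mol = 0.002756 mol
Divide by the smallest (0.002756 mol): C 1.501, H 1.998, N 1.000
Multiplying each by 2 gives whole numbers: C 3.00, H 4.00, N 2.00

C3H4N2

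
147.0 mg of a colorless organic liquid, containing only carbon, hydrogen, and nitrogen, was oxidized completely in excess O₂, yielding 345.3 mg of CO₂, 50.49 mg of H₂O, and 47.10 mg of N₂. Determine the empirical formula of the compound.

C7H5N3

mol C = 0.3453 g CO₂ ÷ 44.009 g/mol = 0.0078461 mol
mol H = 2 × 0.05049 g H₂O ÷ 18.015 g/mol = 0.0056053 mol
mol N = 2 × 0.04710 g N₂ ÷ 28.014 g/mol = 0.0033626 mol
Divide by the smallest (0.0033626 mol): C 2.333, H 1.667, N 1.000
Multiplying each by 3 gives whole numbers: C 7.00, H 5.00, N 3.00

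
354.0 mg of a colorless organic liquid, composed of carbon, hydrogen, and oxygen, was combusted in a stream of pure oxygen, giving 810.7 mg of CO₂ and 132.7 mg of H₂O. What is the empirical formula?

C5H4O2

mol C = 0.8107 g CO₂ ÷ 44.009 g/mol = 0.018421 mol
mol H = 2 × 0.1327 g H₂O ÷ 18.015 g/mol = 0.014732 mol
mass O = 0.3540 − (0.22126 + 0.014850) = 0.11789 g → mol O = 0.11789 ÷ 15.999 = 0.0073687 mol
Divide by the smallest (0.0073687 mol): C 2.500, H 1.999, O 1.000
Multiplying each by 2 gives whole numbers: C 5.00, H 4.00, O 2.00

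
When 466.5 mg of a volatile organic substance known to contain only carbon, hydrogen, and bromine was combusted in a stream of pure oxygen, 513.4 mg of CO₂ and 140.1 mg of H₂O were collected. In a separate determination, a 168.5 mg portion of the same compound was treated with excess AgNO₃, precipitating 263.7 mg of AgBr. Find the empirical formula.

C3H4Br

mol C = 0.5134 g CO₂ ÷ 44.009 g/mol = 0.011666 mol
mol H = 2 × 0.1401 g H₂O ÷ 18.015 g/mol = 0.015554 mol
From the AgBr data: mol Br per gram of compound = (0.2637 ÷ 187.772) ÷ 0.1685 = 0.0083345 mol/g, so in the 0.4665 g combustion sample mol Br = 0.0038880 mol
Divide by the smallest (0.0038880 mol): C 3.000, H 4.000, Br 1.000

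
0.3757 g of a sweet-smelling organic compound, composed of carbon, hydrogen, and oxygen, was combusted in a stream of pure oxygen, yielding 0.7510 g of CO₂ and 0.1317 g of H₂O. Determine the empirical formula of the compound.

C7H6O4

mol C = 0.7510 g CO₂ ÷ 44.009 g/mol = 0.017065 mol
mol H = 2 × 0.1317 g H₂O ÷ 18.015 g/mol = 0.014621 mol
mass O = 0.3757 − (0.20496 + 0.014738) = 0.15600 g → mol O = 0.15600 ÷ 15.999 = 0.0097505 mol
Divide by the smallest (0.0097505 mol): C 1.750, H 1.500, O 1.000
Multiplying each by 4 gives whole numbers: C 7.00, H 6.00, O 4.00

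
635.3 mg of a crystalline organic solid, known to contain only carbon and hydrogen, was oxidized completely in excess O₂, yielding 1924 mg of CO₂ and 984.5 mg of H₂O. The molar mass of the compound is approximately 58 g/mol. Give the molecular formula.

mol C = 1.924 g CO₂ ÷ 44.009 g/mol = 0.043718 mol
mol H = 2 × 0.9845 g H₂O ÷ 18.015 g/mol = 0.10930 mol
Divide by the smallest (0.043718 mol): C 1.000, H 2.500
Multiplying each by 2 gives whole numbers: C 2.00, H 5.00
Empirical formula: C2H5
Empirical-formula mass = 29.06 g/mol; 58 ÷ 29.06 ≈ 2, so the molecular formula is C4H10.

C4H10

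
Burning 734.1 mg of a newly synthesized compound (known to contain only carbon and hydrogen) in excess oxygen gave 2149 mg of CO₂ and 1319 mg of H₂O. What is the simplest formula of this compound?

CH3

mol C = 2.149 g CO₂ ÷ 44.009 g/mol = 0.048831 mol
mol H = 2 × 1.319 g H₂O ÷ 18.015 g/mol = 0.14643 mol
Divide by the smallest (0.048831 mol): C 1.000, H 2.999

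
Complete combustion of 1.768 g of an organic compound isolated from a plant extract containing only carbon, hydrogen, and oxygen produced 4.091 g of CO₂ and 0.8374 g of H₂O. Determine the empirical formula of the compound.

mol C = 4.091 g CO₂ ÷ 44.009 g/mol = 0.092958 mol
mol H = 2 × 0.8374 g H₂O ÷ 18.015 g/mol = 0.092967 mol
mass O = 1.768 − (1.1165 + 0.093711) = 0.55777 g → mol O = 0.55777 ÷ 15.999 = 0.034863 mol
Divide by the smallest (0.034863 mol): C 2.666, H 2.667, O 1.000
Multiplying each by 3 gives whole numbers: C 8.00, H 8.00, O 3.00

C8H8O3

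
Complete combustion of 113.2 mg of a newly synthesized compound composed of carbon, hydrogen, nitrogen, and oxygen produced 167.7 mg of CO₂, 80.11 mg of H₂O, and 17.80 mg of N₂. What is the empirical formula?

C3H7NO2

mol C = 0.1677 g CO₂ ÷ 44.009 g/mol = 0.0038106 mol
mol H = 2 × 0.08011 g H₂O ÷ 18.015 g/mol = 0.0088937 mol
mol N = 2 × 0.01780 g N₂ ÷ 28.014 g/mol = 0.0012708 mol
mass O = 0.1132 − (0.045769 + 0.0089648 + 0.017800) = 0.040666 g → mol O = 0.040666 ÷ 15.999 = 0.0025418 mol
Divide by the smallest (0.0012708 mol): C 2.999, H 6.999, N 1.000, O 2.000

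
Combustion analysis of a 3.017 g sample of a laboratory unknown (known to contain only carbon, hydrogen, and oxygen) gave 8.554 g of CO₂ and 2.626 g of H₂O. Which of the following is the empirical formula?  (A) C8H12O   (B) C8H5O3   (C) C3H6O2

(A) C8H12O

mol C = 8.554 g CO₂ ÷ 44.009 g/mol = 0.19437 mol
mol H = 2 × 2.626 g H₂O ÷ 18.015 g/mol = 0.29153 mol
mass O = 3.017 − (2.3346 + 0.29387) = 0.38856 g → mol O = 0.38856 ÷ 15.999 = 0.024287 mol
Divide by the smallest (0.024287 mol): C 8.003, H 12.004, O 1.000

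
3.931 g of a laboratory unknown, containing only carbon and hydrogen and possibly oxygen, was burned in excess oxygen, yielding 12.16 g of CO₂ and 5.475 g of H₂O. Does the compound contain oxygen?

mol C = 12.16 g CO₂ ÷ 44.009 g/mol = 0.27631 mol
mol H = 2 × 5.475 g H₂O ÷ 18.015 g/mol = 0.60783 mol
C and H together account for 3.9314 g — essentially the entire 3.931 g sample — so the compound contains no oxygen.

no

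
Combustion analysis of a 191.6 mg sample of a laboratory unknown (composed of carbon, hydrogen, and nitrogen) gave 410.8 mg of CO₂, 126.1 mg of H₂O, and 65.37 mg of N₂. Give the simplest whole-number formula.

mol C = 0.4108 g CO₂ ÷ 44.009 g/mol = 0.0093345 mol
mol H = 2 × 0.1261 g H₂O ÷ 18.015 g/mol = 0.013999 mol
mol N = 2 × 0.06537 g N₂ ÷ 28.014 g/mol = 0.0046670 mol
Divide by the smallest (0.0046670 mol): C 2.000, H 3.000, N 1.000

C2H3N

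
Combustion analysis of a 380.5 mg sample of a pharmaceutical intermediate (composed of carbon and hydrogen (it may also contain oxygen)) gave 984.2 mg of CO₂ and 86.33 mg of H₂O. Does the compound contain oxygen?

yes

mol C = 0.9842 g CO₂ ÷ 44.009 g/mol = 0.022364 mol
mol H = 2 × 0.08633 g H₂O ÷ 18.015 g/mol = 0.0095842 mol
C and H account for only 0.27827 g of the 0.3805 g sample; the remaining 0.10223 g must be oxygen.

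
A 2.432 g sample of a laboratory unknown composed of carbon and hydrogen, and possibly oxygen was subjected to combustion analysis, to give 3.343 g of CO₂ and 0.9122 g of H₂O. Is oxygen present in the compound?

yes

mol C = 3.343 g CO₂ ÷ 44.009 g/mol = 0.075962 mol
mol H = 2 × 0.9122 g H₂O ÷ 18.015 g/mol = 0.10127 mol
C and H account for only 1.0145 g of the 2.432 g sample; the remaining 1.4175 g must be oxygen.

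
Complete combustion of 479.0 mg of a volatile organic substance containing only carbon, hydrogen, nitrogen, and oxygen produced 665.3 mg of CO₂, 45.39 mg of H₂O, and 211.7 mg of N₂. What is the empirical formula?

C3HN3O

mol C = 0.6653 g CO₂ ÷ 44.009 g/mol = 0.015117 mol
mol H = 2 × 0.04539 g H₂O ÷ 18.015 g/mol = 0.0050391 mol
mol N = 2 × 0.2117 g N₂ ÷ 28.014 g/mol = 0.015114 mol
mass O = 0.4790 − (0.18157 + 0.0050794 + 0.21170) = 0.080646 g → mol O = 0.080646 ÷ 15.999 = 0.0050407 mol
Divide by the smallest (0.0050391 mol): C 3.000, H 1.000, N 2.999, O 1.000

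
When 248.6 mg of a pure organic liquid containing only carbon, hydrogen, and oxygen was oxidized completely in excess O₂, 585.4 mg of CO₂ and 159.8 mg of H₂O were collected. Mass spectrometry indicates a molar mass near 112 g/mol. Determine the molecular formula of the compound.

mol C = 0.5854 g CO₂ ÷ 44.009 g/mol = 0.013302 mol
mol H = 2 × 0.1598 g H₂O ÷ 18.015 g/mol = 0.017741 mol
mass O = 0.2486 − (0.15977 + 0.017883) = 0.070949 g → mol O = 0.070949 ÷ 15.999 = 0.0044346 mol
Divide by the smallest (0.0044346 mol): C 3.000, H 4.001, O 1.000
Empirical formula: C3H4O
Empirical-formula mass = 56.06 g/mol; 112 ÷ 56.06 ≈ 2, so the molecular formula is C6H8O2.

C6H8O2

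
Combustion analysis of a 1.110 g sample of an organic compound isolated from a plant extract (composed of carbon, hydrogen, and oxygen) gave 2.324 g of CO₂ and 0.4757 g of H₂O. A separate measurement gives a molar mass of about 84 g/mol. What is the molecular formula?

C4H4O2

mol C = 2.324 g CO₂ ÷ 44.009 g/mol = 0.052807 mol
mol H = 2 × 0.4757 g H₂O ÷ 18.015 g/mol = 0.052812 mol
mass O = 1.110 − (0.63427 + 0.053234) = 0.42250 g → mol O = 0.42250 ÷ 15.999 = 0.026408 mol
Divide by the smallest (0.026408 mol): C 2.000, H 2.000, O 1.000
Empirical formula: C2H2O
Empirical-formula mass = 42.04 g/mol; 84 ÷ 42.04 ≈ 2, so the molecular formula is C4H4O2.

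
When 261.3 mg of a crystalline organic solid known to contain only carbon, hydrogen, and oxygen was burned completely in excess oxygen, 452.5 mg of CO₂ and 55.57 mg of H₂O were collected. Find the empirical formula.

mol C = 0.4525 g CO₂ ÷ 44.009 g/mol = 0.010282 mol
mol H = 2 × 0.05557 g H₂O ÷ 18.015 g/mol = 0.0061693 mol
mass O = 0.2613 − (0.12350 + 0.0062187) = 0.13158 g → mol O = 0.13158 ÷ 15.999 = 0.0082245 mol
Divide by the smallest (0.0061693 mol): C 1.667, H 1.000, O 1.333
Multiplying each by 3 gives whole numbers: C 5.00, H 3.00, O 4.00

C5H3O4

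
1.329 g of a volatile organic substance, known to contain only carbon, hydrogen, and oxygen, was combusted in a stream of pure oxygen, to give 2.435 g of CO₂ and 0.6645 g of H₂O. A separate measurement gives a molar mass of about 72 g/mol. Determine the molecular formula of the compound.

C3H4O2

mol C = 2.435 g CO₂ ÷ 44.009 g/mol = 0.055330 mol
mol H = 2 × 0.6645 g H₂O ÷ 18.015 g/mol = 0.073772 mol
mass O = 1.329 − (0.66456 + 0.074362) = 0.59007 g → mol O = 0.59007 ÷ 15.999 = 0.036882 mol
Divide by the smallest (0.036882 mol): C 1.500, H 2.000, O 1.000
Multiplying each by 2 gives whole numbers: C 3.00, H 4.00, O 2.00
Empirical formula: C3H4O2
Empirical-formula mass = 72.06 g/mol; 72 ÷ 72.06 ≈ 1, so the molecular formula is C3H4O2.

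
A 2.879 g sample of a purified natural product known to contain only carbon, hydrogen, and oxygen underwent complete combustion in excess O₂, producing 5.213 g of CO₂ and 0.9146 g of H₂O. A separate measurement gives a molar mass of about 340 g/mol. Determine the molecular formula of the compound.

mol C = 5.213 g CO₂ ÷ 44.009 g/mol = 0.11845 mol
mol H = 2 × 0.9146 g H₂O ÷ 18.015 g/mol = 0.10154 mol
mass O = 2.879 − (1.4227 + 0.10235) = 1.3539 g → mol O = 1.3539 ÷ 15.999 = 0.084625 mol
Divide by the smallest (0.084625 mol): C 1.400, H 1.200, O 1.000
Multiplying each by 5 gives whole numbers: C 7.00, H 6.00, O 5.00
Empirical formula: C7H6O5
Empirical-formula mass = 170.12 g/mol; 340 ÷ 170.12 ≈ 2, so the molecular formula is C14H12O10.

C14H12O10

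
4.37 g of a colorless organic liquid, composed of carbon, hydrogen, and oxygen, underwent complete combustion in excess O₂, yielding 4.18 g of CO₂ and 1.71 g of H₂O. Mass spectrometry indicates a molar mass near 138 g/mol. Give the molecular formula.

C3H6O6

mol C = 4.18 g CO₂ ÷ 44.009 g/mol = 0.09498 mol
mol H = 2 × 1.71 g H₂O ÷ 18.015 g/mol = 0.1898 mol
mass O = 4.37 − (1.141 + 0.1914) = 3.038 g → mol O = 3.038 ÷ 15.999 = 0.1899 mol
Divide by the smallest (0.09498 mol): C 1.000, H 1.999, O 1.999
Empirical formula: CH2O2
Empirical-formula mass = 46.02 g/mol; 138 ÷ 46.02 ≈ 3, so the molecular formula is C3H6O6.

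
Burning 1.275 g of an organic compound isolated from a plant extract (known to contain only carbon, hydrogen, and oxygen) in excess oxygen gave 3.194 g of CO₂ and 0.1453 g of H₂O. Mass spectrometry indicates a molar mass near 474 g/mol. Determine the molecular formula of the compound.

mol C = 3.194 g CO₂ ÷ 44.009 g/mol = 0.072576 mol
mol H = 2 × 0.1453 g H₂O ÷ 18.015 g/mol = 0.016131 mol
mass O = 1.275 − (0.87171 + 0.016260) = 0.38703 g → mol O = 0.38703 ÷ 15.999 = 0.024191 mol
Divide by the smallest (0.016131 mol): C 4.499, H 1.000, O 1.500
Multiplying each by 2 gives whole numbers: C 9.00, H 2.00, O 3.00
Empirical formula: C9H2O3
Empirical-formula mass = 158.11 g/mol; 474 ÷ 158.11 ≈ 3, so the molecular formula is C27H6O9.

C27H6O9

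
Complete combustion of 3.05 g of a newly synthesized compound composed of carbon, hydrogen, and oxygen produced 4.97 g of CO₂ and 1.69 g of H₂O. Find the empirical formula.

C6H10O5

mol C = 4.97 g CO₂ ÷ 44.009 g/mol = 0.1129 mol
mol H = 2 × 1.69 g H₂O ÷ 18.015 g/mol = 0.1876 mol
mass O = 3.05 − (1.356 + 0.1891) = 1.504 g → mol O = 1.504 ÷ 15.999 = 0.09403 mol
Divide by the smallest (0.09403 mol): C 1.201, H 1.995, O 1.000
Multiplying each by 5 gives whole numbers: C 6.00, H 9.98, O 5.00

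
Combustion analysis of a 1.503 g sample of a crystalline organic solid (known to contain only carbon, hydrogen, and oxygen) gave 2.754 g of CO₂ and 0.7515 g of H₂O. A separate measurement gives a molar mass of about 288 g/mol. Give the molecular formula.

mol C = 2.754 g CO₂ ÷ 44.009 g/mol = 0.062578 mol
mol H = 2 × 0.7515 g H₂O ÷ 18.015 g/mol = 0.083430 mol
mass O = 1.503 − (0.75163 + 0.084098) = 0.66728 g → mol O = 0.66728 ÷ 15.999 = 0.041707 mol
Divide by the smallest (0.041707 mol): C 1.500, H 2.000, O 1.000
Multiplying each by 2 gives whole numbers: C 3.00, H 4.00, O 2.00
Empirical formula: C3H4O2
Empirical-formula mass = 72.06 g/mol; 288 ÷ 72.06 ≈ 4, so the molecular formula is C12H16O8.

C12H16O8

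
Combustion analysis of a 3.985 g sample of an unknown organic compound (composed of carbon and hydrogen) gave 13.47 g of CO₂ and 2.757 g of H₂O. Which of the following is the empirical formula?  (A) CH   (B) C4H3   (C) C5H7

(A) CH

mol C = 13.47 g CO₂ ÷ 44.009 g/mol = 0.30607 mol
mol H = 2 × 2.757 g H₂O ÷ 18.015 g/mol = 0.30608 mol
Divide by the smallest (0.30607 mol): C 1.000, H 1.000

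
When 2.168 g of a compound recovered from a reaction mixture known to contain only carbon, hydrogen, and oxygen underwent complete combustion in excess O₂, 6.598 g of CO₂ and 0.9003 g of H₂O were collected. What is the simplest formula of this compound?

C9H6O

mol C = 6.598 g CO₂ ÷ 44.009 g/mol = 0.14992 mol
mol H = 2 × 0.9003 g H₂O ÷ 18.015 g/mol = 0.099950 mol
mass O = 2.168 − (1.8007 + 0.10075) = 0.26651 g → mol O = 0.26651 ÷ 15.999 = 0.016658 mol
Divide by the smallest (0.016658 mol): C 9.000, H 6.000, O 1.000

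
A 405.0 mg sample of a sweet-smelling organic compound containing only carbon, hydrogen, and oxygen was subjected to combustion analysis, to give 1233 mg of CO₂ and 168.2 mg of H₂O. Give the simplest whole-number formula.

C9H6O

mol C = 1.233 g CO₂ ÷ 44.009 g/mol = 0.028017 mol
mol H = 2 × 0.1682 g H₂O ÷ 18.015 g/mol = 0.018673 mol
mass O = 0.4050 − (0.33651 + 0.018823) = 0.049665 g → mol O = 0.049665 ÷ 15.999 = 0.0031043 mol
Divide by the smallest (0.0031043 mol): C 9.025, H 6.015, O 1.000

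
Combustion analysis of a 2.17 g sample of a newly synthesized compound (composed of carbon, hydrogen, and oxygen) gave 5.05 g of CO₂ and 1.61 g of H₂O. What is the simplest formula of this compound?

mol C = 5.05 g CO₂ ÷ 44.009 g/mol = 0.1147 mol
mol H = 2 × 1.61 g H₂O ÷ 18.015 g/mol = 0.1787 mol
mass O = 2.17 − (1.378 + 0.1802) = 0.6116 g → mol O = 0.6116 ÷ 15.999 = 0.03823 mol
Divide by the smallest (0.03823 mol): C 3.002, H 4.676, O 1.000
Multiplying each by 3 gives whole numbers: C 9.01, H 14.03, O 3.00

C9H14O3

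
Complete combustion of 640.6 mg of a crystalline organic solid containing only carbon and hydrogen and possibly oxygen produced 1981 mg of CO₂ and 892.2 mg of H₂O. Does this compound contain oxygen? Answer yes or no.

no

mol C = 1.981 g CO₂ ÷ 44.009 g/mol = 0.045014 mol
mol H = 2 × 0.8922 g H₂O ÷ 18.015 g/mol = 0.099051 mol
C and H together account for 0.64050 g — essentially the entire 0.6406 g sample — so the compound contains no oxygen.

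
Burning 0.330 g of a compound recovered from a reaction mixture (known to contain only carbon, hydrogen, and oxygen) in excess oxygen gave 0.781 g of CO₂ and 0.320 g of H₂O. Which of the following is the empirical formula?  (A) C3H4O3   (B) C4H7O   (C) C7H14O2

mol C = 0.781 g CO₂ ÷ 44.009 g/mol = 0.01775 mol
mol H = 2 × 0.320 g H₂O ÷ 18.015 g/mol = 0.03553 mol
mass O = 0.330 − (0.2132 + 0.03581) = 0.08104 g → mol O = 0.08104 ÷ 15.999 = 0.005065 mol
Divide by the smallest (0.005065 mol): C 3.504, H 7.014, O 1.000
Multiplying each by 2 gives whole numbers: C 7.01, H 14.03, O 2.00

(C) C7H14O2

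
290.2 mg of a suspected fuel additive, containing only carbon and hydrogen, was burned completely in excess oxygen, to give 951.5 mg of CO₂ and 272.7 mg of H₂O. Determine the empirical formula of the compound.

mol C = 0.9515 g CO₂ ÷ 44.009 g/mol = 0.021621 mol
mol H = 2 × 0.2727 g H₂O ÷ 18.015 g/mol = 0.030275 mol
Divide by the smallest (0.021621 mol): C 1.000, H 1.400
Multiplying each by 5 gives whole numbers: C 5.00, H 7.00

C5H7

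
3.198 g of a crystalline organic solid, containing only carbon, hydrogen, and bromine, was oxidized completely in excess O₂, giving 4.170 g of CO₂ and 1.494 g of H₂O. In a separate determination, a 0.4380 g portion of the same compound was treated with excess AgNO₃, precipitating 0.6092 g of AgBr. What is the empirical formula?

C4H7Br

mol C = 4.170 g CO₂ ÷ 44.009 g/mol = 0.094753 mol
mol H = 2 × 1.494 g H₂O ÷ 18.015 g/mol = 0.16586 mol
From the AgBr data: mol Br per gram of compound = (0.6092 ÷ 187.772) ÷ 0.4380 = 0.0074072 mol/g, so in the 3.198 g combustion sample mol Br = 0.023688 mol
Divide by the smallest (0.023688 mol): C 4.000, H 7.002, Br 1.000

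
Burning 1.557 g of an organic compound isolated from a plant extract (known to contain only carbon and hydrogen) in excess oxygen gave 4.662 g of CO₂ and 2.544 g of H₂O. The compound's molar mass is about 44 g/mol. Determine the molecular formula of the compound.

C3H8

mol C = 4.662 g CO₂ ÷ 44.009 g/mol = 0.10593 mol
mol H = 2 × 2.544 g H₂O ÷ 18.015 g/mol = 0.28243 mol
Divide by the smallest (0.10593 mol): C 1.000, H 2.666
Multiplying each by 3 gives whole numbers: C 3.00, H 8.00
Empirical formula: C3H8
Empirical-formula mass = 44.10 g/mol; 44 ÷ 44.10 ≈ 1, so the molecular formula is C3H8.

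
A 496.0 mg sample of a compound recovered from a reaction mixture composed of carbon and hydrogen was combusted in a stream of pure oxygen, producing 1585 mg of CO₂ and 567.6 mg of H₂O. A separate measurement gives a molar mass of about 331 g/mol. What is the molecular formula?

C24H42

mol C = 1.585 g CO₂ ÷ 44.009 g/mol = 0.036015 mol
mol H = 2 × 0.5676 g H₂O ÷ 18.015 g/mol = 0.063014 mol
Divide by the smallest (0.036015 mol): C 1.000, H 1.750
Multiplying each by 4 gives whole numbers: C 4.00, H 7.00
Empirical formula: C4H7
Empirical-formula mass = 55.10 g/mol; 331 ÷ 55.10 ≈ 6, so the molecular formula is C24H42.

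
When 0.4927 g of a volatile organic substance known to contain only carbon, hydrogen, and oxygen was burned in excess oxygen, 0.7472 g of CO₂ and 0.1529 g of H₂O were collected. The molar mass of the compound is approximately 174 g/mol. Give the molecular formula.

mol C = 0.7472 g CO₂ ÷ 44.009 g/mol = 0.016978 mol
mol H = 2 × 0.1529 g H₂O ÷ 18.015 g/mol = 0.016975 mol
mass O = 0.4927 − (0.20393 + 0.017111) = 0.27166 g → mol O = 0.27166 ÷ 15.999 = 0.016980 mol
Divide by the smallest (0.016975 mol): C 1.000, H 1.000, O 1.000
Empirical formula: CHO
Empirical-formula mass = 29.02 g/mol; 174 ÷ 29.02 ≈ 6, so the molecular formula is C6H6O6.

C6H6O6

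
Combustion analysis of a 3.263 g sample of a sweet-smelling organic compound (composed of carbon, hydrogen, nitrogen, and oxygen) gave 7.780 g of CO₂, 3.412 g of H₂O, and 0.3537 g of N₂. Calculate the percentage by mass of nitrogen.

mol C = 7.780 g CO₂ ÷ 44.009 g/mol = 0.17678 mol
mol H = 2 × 3.412 g H₂O ÷ 18.015 g/mol = 0.37880 mol
mol N = 2 × 0.3537 g N₂ ÷ 28.014 g/mol = 0.025252 mol
mass O = 3.263 − (2.1233 + 0.38183 + 0.35370) = 0.40415 g → mol O = 0.40415 ÷ 15.999 = 0.025261 mol
mass % N = 0.35370 g ÷ 3.263 g × 100%

10.84%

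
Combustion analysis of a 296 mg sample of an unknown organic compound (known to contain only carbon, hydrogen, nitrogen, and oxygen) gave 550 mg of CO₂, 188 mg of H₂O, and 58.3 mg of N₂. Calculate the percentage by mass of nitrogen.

19.7%

mol C = 0.550 g CO₂ ÷ 44.009 g/mol = 0.01250 mol
mol H = 2 × 0.188 g H₂O ÷ 18.015 g/mol = 0.02087 mol
mol N = 2 × 0.0583 g N₂ ÷ 28.014 g/mol = 0.004162 mol
mass O = 0.296 − (0.1501 + 0.02104 + 0.05830) = 0.06655 g → mol O = 0.06655 ÷ 15.999 = 0.004160 mol
mass % N = 0.05830 g ÷ 0.296 g × 100%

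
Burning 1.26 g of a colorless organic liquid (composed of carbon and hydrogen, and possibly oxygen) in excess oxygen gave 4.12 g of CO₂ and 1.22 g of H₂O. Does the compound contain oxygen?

no

mol C = 4.12 g CO₂ ÷ 44.009 g/mol = 0.09362 mol
mol H = 2 × 1.22 g H₂O ÷ 18.015 g/mol = 0.1354 mol
C and H together account for 1.261 g — essentially the entire 1.26 g sample — so the compound contains no oxygen.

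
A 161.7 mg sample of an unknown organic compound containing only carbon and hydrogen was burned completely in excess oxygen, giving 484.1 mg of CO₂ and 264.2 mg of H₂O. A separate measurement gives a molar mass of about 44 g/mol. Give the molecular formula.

C3H8

mol C = 0.4841 g CO₂ ÷ 44.009 g/mol = 0.011000 mol
mol H = 2 × 0.2642 g H₂O ÷ 18.015 g/mol = 0.029331 mol
Divide by the smallest (0.011000 mol): C 1.000, H 2.666
Multiplying each by 3 gives whole numbers: C 3.00, H 8.00
Empirical formula: C3H8
Empirical-formula mass = 44.10 g/mol; 44 ÷ 44.10 ≈ 1, so the molecular formula is C3H8.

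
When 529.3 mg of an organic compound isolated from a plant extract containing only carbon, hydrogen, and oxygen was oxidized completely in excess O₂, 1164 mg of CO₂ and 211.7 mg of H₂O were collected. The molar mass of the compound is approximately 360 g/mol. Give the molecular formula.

C18H16O8

mol C = 1.164 g CO₂ ÷ 44.009 g/mol = 0.026449 mol
mol H = 2 × 0.2117 g H₂O ÷ 18.015 g/mol = 0.023503 mol
mass O = 0.5293 − (0.31768 + 0.023691) = 0.18793 g → mol O = 0.18793 ÷ 15.999 = 0.011746 mol
Divide by the smallest (0.011746 mol): C 2.252, H 2.001, O 1.000
Multiplying each by 4 gives whole numbers: C 9.01, H 8.00, O 4.00
Empirical formula: C9H8O4
Empirical-formula mass = 180.16 g/mol; 360 ÷ 180.16 ≈ 2, so the molecular formula is C18H16O8.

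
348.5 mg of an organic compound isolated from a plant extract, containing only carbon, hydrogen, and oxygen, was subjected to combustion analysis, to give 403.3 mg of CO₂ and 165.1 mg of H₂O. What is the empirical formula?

mol C = 0.4033 g CO₂ ÷ 44.009 g/mol = 0.0091640 mol
mol H = 2 × 0.1651 g H₂O ÷ 18.015 g/mol = 0.018329 mol
mass O = 0.3485 − (0.11007 + 0.018476) = 0.21995 g → mol O = 0.21995 ÷ 15.999 = 0.013748 mol
Divide by the smallest (0.0091640 mol): C 1.000, H 2.000, O 1.500
Multiplying each by 2 gives whole numbers: C 2.00, H 4.00, O 3.00

C2H4O3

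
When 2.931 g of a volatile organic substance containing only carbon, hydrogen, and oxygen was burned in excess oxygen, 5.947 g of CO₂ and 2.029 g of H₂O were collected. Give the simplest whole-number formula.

C6H10O3

mol C = 5.947 g CO₂ ÷ 44.009 g/mol = 0.13513 mol
mol H = 2 × 2.029 g H₂O ÷ 18.015 g/mol = 0.22526 mol
mass O = 2.931 − (1.6231 + 0.22706) = 1.0809 g → mol O = 1.0809 ÷ 15.999 = 0.067559 mol
Divide by the smallest (0.067559 mol): C 2.000, H 3.334, O 1.000
Multiplying each by 3 gives whole numbers: C 6.00, H 10.00, O 3.00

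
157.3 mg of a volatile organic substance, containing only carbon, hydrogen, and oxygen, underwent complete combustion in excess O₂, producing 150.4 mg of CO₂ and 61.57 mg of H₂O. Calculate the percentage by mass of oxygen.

69.52%

mol C = 0.1504 g CO₂ ÷ 44.009 g/mol = 0.0034175 mol
mol H = 2 × 0.06157 g H₂O ÷ 18.015 g/mol = 0.0068354 mol
mass O = 0.1573 − (0.041047 + 0.0068901) = 0.10936 g → mol O = 0.10936 ÷ 15.999 = 0.0068356 mol
mass % O = 0.10936 g ÷ 0.1573 g × 100%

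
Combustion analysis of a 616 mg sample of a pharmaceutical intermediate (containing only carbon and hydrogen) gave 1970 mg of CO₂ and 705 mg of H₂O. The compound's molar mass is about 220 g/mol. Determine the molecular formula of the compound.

mol C = 1.97 g CO₂ ÷ 44.009 g/mol = 0.04476 mol
mol H = 2 × 0.705 g H₂O ÷ 18.015 g/mol = 0.07827 mol
Divide by the smallest (0.04476 mol): C 1.000, H 1.748
Multiplying each by 4 gives whole numbers: C 4.00, H 6.99
Empirical formula: C4H7
Empirical-formula mass = 55.10 g/mol; 220 ÷ 55.10 ≈ 4, so the molecular formula is C16H28.

C16H28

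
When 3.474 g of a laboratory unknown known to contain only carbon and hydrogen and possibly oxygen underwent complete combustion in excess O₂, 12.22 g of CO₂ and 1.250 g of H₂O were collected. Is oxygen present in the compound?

no

mol C = 12.22 g CO₂ ÷ 44.009 g/mol = 0.27767 mol
mol H = 2 × 1.250 g H₂O ÷ 18.015 g/mol = 0.13877 mol
C and H together account for 3.4750 g — essentially the entire 3.474 g sample — so the compound contains no oxygen.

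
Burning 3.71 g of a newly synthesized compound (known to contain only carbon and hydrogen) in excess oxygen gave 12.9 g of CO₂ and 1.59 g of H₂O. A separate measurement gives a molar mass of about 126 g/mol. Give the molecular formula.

C10H6

mol C = 12.9 g CO₂ ÷ 44.009 g/mol = 0.2931 mol
mol H = 2 × 1.59 g H₂O ÷ 18.015 g/mol = 0.1765 mol
Divide by the smallest (0.1765 mol): C 1.661, H 1.000
Multiplying each by 3 gives whole numbers: C 4.98, H 3.00
Empirical formula: C5H3
Empirical-formula mass = 63.08 g/mol; 126 ÷ 63.08 ≈ 2, so the molecular formula is C10H6.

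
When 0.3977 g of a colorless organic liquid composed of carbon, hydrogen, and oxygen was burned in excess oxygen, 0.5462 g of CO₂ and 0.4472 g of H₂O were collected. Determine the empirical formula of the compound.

CH4O

mol C = 0.5462 g CO₂ ÷ 44.009 g/mol = 0.012411 mol
mol H = 2 × 0.4472 g H₂O ÷ 18.015 g/mol = 0.049648 mol
mass O = 0.3977 − (0.14907 + 0.050045) = 0.19859 g → mol O = 0.19859 ÷ 15.999 = 0.012412 mol
Divide by the smallest (0.012411 mol): C 1.000, H 4.000, O 1.000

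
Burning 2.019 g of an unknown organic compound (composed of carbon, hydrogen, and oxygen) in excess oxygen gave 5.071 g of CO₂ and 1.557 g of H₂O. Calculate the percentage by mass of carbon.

68.55%

mol C = 5.071 g CO₂ ÷ 44.009 g/mol = 0.11523 mol
mol H = 2 × 1.557 g H₂O ÷ 18.015 g/mol = 0.17286 mol
mass O = 2.019 − (1.3840 + 0.17424) = 0.46078 g → mol O = 0.46078 ÷ 15.999 = 0.028800 mol
mass % C = 1.3840 g ÷ 2.019 g × 100%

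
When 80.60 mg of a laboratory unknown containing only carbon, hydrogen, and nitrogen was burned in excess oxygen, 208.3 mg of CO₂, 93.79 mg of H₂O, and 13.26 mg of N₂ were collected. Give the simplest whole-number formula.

mol C = 0.2083 g CO₂ ÷ 44.009 g/mol = 0.0047331 mol
mol H = 2 × 0.09379 g H₂O ÷ 18.015 g/mol = 0.010412 mol
mol N = 2 × 0.01326 g N₂ ÷ 28.014 g/mol = 0.00094667 mol
Divide by the smallest (0.00094667 mol): C 5.000, H 10.999, N 1.000

C5H11N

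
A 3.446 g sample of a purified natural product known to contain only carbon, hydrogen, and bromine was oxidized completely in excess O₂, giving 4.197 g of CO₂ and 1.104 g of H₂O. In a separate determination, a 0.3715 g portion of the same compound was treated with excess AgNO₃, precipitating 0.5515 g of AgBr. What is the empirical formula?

mol C = 4.197 g CO₂ ÷ 44.009 g/mol = 0.095367 mol
mol H = 2 × 1.104 g H₂O ÷ 18.015 g/mol = 0.12256 mol
From the AgBr data: mol Br per gram of compound = (0.5515 ÷ 187.772) ÷ 0.3715 = 0.0079060 mol/g, so in the 3.446 g combustion sample mol Br = 0.027244 mol
Divide by the smallest (0.027244 mol): C 3.500, H 4.499, Br 1.000
Multiplying each by 2 gives whole numbers: C 7.00, H 9.00, Br 2.00

C7H9Br2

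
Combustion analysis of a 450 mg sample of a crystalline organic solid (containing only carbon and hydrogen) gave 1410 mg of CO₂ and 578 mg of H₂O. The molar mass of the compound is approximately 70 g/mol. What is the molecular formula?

C5H10

mol C = 1.41 g CO₂ ÷ 44.009 g/mol = 0.03204 mol
mol H = 2 × 0.578 g H₂O ÷ 18.015 g/mol = 0.06417 mol
Divide by the smallest (0.03204 mol): C 1.000, H 2.003
Empirical formula: CH2
Empirical-formula mass = 14.03 g/mol; 70 ÷ 14.03 ≈ 5, so the molecular formula is C5H10.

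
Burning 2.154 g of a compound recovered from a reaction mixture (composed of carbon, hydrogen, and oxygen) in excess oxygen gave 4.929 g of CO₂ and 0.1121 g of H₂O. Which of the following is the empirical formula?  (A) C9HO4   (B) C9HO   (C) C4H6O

mol C = 4.929 g CO₂ ÷ 44.009 g/mol = 0.11200 mol
mol H = 2 × 0.1121 g H₂O ÷ 18.015 g/mol = 0.012445 mol
mass O = 2.154 − (1.3452 + 0.012545) = 0.79623 g → mol O = 0.79623 ÷ 15.999 = 0.049767 mol
Divide by the smallest (0.012445 mol): C 8.999, H 1.000, O 3.999

(A) C9HO4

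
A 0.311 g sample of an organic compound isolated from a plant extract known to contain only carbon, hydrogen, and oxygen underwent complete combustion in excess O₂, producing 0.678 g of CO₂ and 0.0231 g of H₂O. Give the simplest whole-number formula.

mol C = 0.678 g CO₂ ÷ 44.009 g/mol = 0.01541 mol
mol H = 2 × 0.0231 g H₂O ÷ 18.015 g/mol = 0.002565 mol
mass O = 0.311 − (0.1850 + 0.002585) = 0.1234 g → mol O = 0.1234 ÷ 15.999 = 0.007711 mol
Divide by the smallest (0.002565 mol): C 6.007, H 1.000, O 3.007

C6HO3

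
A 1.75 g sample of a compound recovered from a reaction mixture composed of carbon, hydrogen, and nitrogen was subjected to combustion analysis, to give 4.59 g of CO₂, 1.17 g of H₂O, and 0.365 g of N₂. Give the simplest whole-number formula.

C4H5N

mol C = 4.59 g CO₂ ÷ 44.009 g/mol = 0.1043 mol
mol H = 2 × 1.17 g H₂O ÷ 18.015 g/mol = 0.1299 mol
mol N = 2 × 0.365 g N₂ ÷ 28.014 g/mol = 0.02606 mol
Divide by the smallest (0.02606 mol): C 4.002, H 4.985, N 1.000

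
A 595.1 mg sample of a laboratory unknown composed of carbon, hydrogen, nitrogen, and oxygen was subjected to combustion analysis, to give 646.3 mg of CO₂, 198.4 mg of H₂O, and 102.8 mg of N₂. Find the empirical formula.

C4H6N2O5

mol C = 0.6463 g CO₂ ÷ 44.009 g/mol = 0.014686 mol
mol H = 2 × 0.1984 g H₂O ÷ 18.015 g/mol = 0.022026 mol
mol N = 2 × 0.1028 g N₂ ÷ 28.014 g/mol = 0.0073392 mol
mass O = 0.5951 − (0.17639 + 0.022202 + 0.10280) = 0.29371 g → mol O = 0.29371 ÷ 15.999 = 0.018358 mol
Divide by the smallest (0.0073392 mol): C 2.001, H 3.001, N 1.000, O 2.501
Multiplying each by 2 gives whole numbers: C 4.00, H 6.00, N 2.00, O 5.00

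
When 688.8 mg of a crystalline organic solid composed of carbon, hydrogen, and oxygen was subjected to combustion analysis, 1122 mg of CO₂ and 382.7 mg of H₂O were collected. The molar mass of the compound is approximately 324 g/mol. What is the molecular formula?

mol C = 1.122 g CO₂ ÷ 44.009 g/mol = 0.025495 mol
mol H = 2 × 0.3827 g H₂O ÷ 18.015 g/mol = 0.042487 mol
mass O = 0.6888 − (0.30622 + 0.042827) = 0.33976 g → mol O = 0.33976 ÷ 15.999 = 0.021236 mol
Divide by the smallest (0.021236 mol): C 1.201, H 2.001, O 1.000
Multiplying each by 5 gives whole numbers: C 6.00, H 10.00, O 5.00
Empirical formula: C6H10O5
Empirical-formula mass = 162.14 g/mol; 324 ÷ 162.14 ≈ 2, so the molecular formula is C12H20O10.

C12H20O10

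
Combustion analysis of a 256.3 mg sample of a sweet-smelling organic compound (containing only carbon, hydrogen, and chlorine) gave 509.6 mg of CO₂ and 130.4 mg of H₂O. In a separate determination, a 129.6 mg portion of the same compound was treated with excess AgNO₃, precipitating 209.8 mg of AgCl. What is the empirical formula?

C4H5Cl

mol C = 0.5096 g CO₂ ÷ 44.009 g/mol = 0.011579 mol
mol H = 2 × 0.1304 g H₂O ÷ 18.015 g/mol = 0.014477 mol
From the AgCl data: mol Cl per gram of compound = (0.2098 ÷ 143.318) ÷ 0.1296 = 0.011295 mol/g, so in the 0.2563 g combustion sample mol Cl = 0.0028950 mol
Divide by the smallest (0.0028950 mol): C 4.000, H 5.001, Cl 1.000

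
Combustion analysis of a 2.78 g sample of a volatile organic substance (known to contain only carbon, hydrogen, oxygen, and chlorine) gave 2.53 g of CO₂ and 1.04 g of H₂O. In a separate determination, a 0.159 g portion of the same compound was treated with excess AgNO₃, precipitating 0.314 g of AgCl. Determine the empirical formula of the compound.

C3H6Cl2O2

mol C = 2.53 g CO₂ ÷ 44.009 g/mol = 0.05749 mol
mol H = 2 × 1.04 g H₂O ÷ 18.015 g/mol = 0.1155 mol
From the AgCl data: mol Cl per gram of compound = (0.314 ÷ 143.318) ÷ 0.159 = 0.01378 mol/g, so in the 2.78 g combustion sample mol Cl = 0.03831 mol
mass O = 2.78 − (0.6905 + 0.1164 + 1.358) = 0.6151 g → mol O = 0.6151 ÷ 15.999 = 0.03845 mol
Divide by the smallest (0.03831 mol): C 1.501, H 3.014, Cl 1.000, O 1.004
Multiplying each by 2 gives whole numbers: C 3.00, H 6.03, Cl 2.00, O 2.01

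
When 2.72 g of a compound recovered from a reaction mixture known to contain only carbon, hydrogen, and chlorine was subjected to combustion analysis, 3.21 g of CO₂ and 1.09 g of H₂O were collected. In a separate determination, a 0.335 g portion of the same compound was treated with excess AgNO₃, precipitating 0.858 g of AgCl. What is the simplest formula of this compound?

C3H5Cl2

mol C = 3.21 g CO₂ ÷ 44.009 g/mol = 0.07294 mol
mol H = 2 × 1.09 g H₂O ÷ 18.015 g/mol = 0.1210 mol
From the AgCl data: mol Cl per gram of compound = (0.858 ÷ 143.318) ÷ 0.335 = 0.01787 mol/g, so in the 2.72 g combustion sample mol Cl = 0.04861 mol
Divide by the smallest (0.04861 mol): C 1.501, H 2.489, Cl 1.000
Multiplying each by 2 gives whole numbers: C 3.00, H 4.98, Cl 2.00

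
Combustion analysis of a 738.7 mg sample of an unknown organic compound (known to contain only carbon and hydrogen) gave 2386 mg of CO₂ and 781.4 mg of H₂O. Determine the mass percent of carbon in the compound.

mol C = 2.386 g CO₂ ÷ 44.009 g/mol = 0.054216 mol
mol H = 2 × 0.7814 g H₂O ÷ 18.015 g/mol = 0.086750 mol
mass % C = 0.65119 g ÷ 0.7387 g × 100%

88.15%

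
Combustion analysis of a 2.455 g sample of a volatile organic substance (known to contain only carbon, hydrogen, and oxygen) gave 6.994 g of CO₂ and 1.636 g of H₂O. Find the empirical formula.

mol C = 6.994 g CO₂ ÷ 44.009 g/mol = 0.15892 mol
mol H = 2 × 1.636 g H₂O ÷ 18.015 g/mol = 0.18163 mol
mass O = 2.455 − (1.9088 + 0.18308) = 0.36311 g → mol O = 0.36311 ÷ 15.999 = 0.022696 mol
Divide by the smallest (0.022696 mol): C 7.002, H 8.003, O 1.000

C7H8O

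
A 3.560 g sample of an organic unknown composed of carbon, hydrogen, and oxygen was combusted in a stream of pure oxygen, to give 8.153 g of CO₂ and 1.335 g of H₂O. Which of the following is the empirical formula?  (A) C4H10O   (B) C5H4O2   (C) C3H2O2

(B) C5H4O2

mol C = 8.153 g CO₂ ÷ 44.009 g/mol = 0.18526 mol
mol H = 2 × 1.335 g H₂O ÷ 18.015 g/mol = 0.14821 mol
mass O = 3.560 − (2.2251 + 0.14940) = 1.1855 g → mol O = 1.1855 ÷ 15.999 = 0.074097 mol
Divide by the smallest (0.074097 mol): C 2.500, H 2.000, O 1.000
Multiplying each by 2 gives whole numbers: C 5.00, H 4.00, O 2.00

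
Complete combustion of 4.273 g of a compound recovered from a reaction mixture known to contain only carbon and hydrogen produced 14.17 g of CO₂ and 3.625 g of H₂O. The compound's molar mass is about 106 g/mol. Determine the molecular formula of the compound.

mol C = 14.17 g CO₂ ÷ 44.009 g/mol = 0.32198 mol
mol H = 2 × 3.625 g H₂O ÷ 18.015 g/mol = 0.40244 mol
Divide by the smallest (0.32198 mol): C 1.000, H 1.250
Multiplying each by 4 gives whole numbers: C 4.00, H 5.00
Empirical formula: C4H5
Empirical-formula mass = 53.08 g/mol; 106 ÷ 53.08 ≈ 2, so the molecular formula is C8H10.

C8H10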